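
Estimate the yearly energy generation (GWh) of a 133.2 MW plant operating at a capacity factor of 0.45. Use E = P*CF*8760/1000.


E = 133.2 * 0.45 * 8760 / 1000 = 525.0744 GWh


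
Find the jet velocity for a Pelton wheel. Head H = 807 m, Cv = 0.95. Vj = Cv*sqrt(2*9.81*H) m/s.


Vj = 0.95 * sqrt(2*9.81*807) = 119.5391 m/s


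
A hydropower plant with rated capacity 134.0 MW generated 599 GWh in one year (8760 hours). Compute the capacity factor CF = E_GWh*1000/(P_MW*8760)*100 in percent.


CF = 599 * 1000 / (134.0 * 8760) * 100 = 51.0291 %


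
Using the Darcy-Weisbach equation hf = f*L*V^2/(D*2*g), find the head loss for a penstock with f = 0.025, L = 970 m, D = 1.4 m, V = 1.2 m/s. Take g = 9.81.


hf = 0.025 * 970 * 1.2^2 / (1.4 * 2 * 9.81) = 1.2713 m


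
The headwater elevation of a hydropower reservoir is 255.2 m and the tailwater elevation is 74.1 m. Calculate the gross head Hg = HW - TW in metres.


Hg = 255.2 - 74.1 = 181.1000 m


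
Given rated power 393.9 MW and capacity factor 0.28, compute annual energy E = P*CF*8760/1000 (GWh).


E = 393.9 * 0.28 * 8760 / 1000 = 966.1579 GWh


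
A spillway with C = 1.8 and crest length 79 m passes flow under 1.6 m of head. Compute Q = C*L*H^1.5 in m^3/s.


Q = 1.8 * 79 * 1.6^1.5 = 287.7926 m^3/s


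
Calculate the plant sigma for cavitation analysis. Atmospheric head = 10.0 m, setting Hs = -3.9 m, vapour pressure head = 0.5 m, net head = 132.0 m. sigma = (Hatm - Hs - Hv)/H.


sigma = (10.0 - (-3.9) - 0.5) / 132.0 = 0.1015


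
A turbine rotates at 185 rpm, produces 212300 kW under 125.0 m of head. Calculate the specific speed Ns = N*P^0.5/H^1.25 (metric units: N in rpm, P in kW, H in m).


Ns = 185 * 212300^0.5 / 125.0^1.25 = 203.9432


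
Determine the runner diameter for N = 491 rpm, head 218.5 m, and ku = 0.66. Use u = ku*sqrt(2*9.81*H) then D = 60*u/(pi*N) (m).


u = 0.66 * sqrt(2*9.81*218.5) = 43.2135 m/s
D = 60 * 43.2135 / (pi * 491) = 1.6809 m


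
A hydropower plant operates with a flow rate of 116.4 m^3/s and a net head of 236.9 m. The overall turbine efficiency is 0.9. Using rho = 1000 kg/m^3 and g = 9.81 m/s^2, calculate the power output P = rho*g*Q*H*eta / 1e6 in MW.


P = 1000 * 9.81 * 116.4 * 236.9 * 0.9 / 1e6 = 243.4611 MW


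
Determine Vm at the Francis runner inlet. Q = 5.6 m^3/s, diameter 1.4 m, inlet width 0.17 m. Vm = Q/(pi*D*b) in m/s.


Vm = 5.6 / (pi * 1.4 * 0.17) = 7.4896 m/s


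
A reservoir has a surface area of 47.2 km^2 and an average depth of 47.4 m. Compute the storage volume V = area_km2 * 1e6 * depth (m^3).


V = 47.2 * 1e6 * 47.4 = 2.2373e+09 m^3


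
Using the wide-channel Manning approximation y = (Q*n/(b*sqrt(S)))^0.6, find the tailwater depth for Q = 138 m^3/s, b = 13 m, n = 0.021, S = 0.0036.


y = (138 * 0.021 / (13 * 0.0036^0.5))^0.6 = 2.1979 m


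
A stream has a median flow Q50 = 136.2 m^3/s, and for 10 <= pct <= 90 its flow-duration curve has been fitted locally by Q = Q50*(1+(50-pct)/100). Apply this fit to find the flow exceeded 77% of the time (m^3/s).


Q = 136.2 * (1 + (50 - 77)/100) = 99.4260 m^3/s


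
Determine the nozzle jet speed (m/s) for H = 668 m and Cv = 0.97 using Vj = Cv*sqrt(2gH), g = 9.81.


Vj = 0.97 * sqrt(2*9.81*668) = 111.0477 m/s


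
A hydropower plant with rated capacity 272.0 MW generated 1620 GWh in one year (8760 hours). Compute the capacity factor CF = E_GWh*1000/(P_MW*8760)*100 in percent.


CF = 1620 * 1000 / (272.0 * 8760) * 100 = 67.9895 %


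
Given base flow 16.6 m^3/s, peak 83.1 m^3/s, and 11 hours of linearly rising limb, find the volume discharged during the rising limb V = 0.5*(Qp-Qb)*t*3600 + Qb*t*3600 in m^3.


V = 0.5*(83.1 - 16.6)*11*3600 + 16.6*11*3600 = 1.9741e+06 m^3


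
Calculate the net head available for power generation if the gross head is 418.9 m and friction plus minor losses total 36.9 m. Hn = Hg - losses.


Hn = 418.9 - 36.9 = 382.0000 m


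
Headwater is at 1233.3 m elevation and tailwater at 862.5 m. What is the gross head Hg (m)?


Hg = 1233.3 - 862.5 = 370.8000 m


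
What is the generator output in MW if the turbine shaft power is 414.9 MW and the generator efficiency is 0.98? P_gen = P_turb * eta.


P_gen = 414.9 * 0.98 = 406.6020 MW


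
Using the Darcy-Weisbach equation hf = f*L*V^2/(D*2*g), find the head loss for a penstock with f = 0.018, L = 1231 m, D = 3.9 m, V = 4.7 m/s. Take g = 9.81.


hf = 0.018 * 1231 * 4.7^2 / (3.9 * 2 * 9.81) = 6.3968 m


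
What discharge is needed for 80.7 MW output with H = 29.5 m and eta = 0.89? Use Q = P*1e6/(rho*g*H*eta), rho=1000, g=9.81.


Q = 80.7 * 1e6 / (1000 * 9.81 * 29.5 * 0.89) = 313.3232 m^3/s


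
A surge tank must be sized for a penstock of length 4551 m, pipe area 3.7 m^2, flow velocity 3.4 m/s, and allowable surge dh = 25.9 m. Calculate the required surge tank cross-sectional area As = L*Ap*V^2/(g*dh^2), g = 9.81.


As = 4551 * 3.7 * 3.4^2 / (9.81 * 25.9^2) = 29.5800 m^2


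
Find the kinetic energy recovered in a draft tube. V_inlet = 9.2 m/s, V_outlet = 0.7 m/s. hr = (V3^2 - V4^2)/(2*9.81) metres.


hr = (9.2^2 - 0.7^2) / (2*9.81) = 4.2890 m


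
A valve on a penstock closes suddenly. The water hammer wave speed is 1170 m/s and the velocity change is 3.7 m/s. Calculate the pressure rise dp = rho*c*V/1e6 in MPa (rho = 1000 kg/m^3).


dp = 1000 * 1170 * 3.7 / 1e6 = 4.3290 MPa


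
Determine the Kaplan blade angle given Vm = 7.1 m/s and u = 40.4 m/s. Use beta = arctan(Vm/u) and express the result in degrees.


beta = arctan(7.1 / 40.4) = 9.9675 degrees


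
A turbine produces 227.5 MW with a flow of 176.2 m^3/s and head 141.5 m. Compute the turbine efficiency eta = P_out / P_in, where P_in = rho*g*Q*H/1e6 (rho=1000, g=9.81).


P_in = 1000 * 9.81 * 176.2 * 141.5 / 1e6 = 244.5859 MW
eta = 227.5 / 244.5859 = 0.9301


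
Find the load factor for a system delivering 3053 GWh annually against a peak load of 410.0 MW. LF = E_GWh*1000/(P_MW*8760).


LF = 3053 * 1000 / (410.0 * 8760) = 0.8500


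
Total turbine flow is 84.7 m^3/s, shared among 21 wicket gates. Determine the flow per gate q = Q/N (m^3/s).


q = 84.7 / 21 = 4.0333 m^3/s


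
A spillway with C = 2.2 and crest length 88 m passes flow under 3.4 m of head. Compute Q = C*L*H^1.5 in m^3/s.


Q = 2.2 * 88 * 3.4^1.5 = 1213.7346 m^3/s


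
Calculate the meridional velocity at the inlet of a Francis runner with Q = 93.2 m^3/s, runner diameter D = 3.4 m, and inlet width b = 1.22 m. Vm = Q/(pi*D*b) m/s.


Vm = 93.2 / (pi * 3.4 * 1.22) = 7.1520 m/s


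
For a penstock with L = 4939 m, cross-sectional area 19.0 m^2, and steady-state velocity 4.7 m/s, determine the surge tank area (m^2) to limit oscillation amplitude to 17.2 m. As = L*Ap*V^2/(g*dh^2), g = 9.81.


As = 4939 * 19.0 * 4.7^2 / (9.81 * 17.2^2) = 714.2701 m^2


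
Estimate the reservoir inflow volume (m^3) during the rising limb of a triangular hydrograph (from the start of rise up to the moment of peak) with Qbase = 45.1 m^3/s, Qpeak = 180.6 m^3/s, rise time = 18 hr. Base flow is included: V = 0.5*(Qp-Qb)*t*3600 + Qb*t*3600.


V = 0.5*(180.6 - 45.1)*18*3600 + 45.1*18*3600 = 7.3127e+06 m^3


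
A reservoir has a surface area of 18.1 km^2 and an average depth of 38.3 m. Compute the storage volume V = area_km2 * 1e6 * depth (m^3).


V = 18.1 * 1e6 * 38.3 = 6.9323e+08 m^3


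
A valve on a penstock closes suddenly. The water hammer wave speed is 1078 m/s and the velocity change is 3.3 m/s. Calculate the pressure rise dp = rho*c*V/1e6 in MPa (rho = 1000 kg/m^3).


dp = 1000 * 1078 * 3.3 / 1e6 = 3.5574 MPa


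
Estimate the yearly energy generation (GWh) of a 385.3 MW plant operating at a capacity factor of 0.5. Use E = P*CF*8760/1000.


E = 385.3 * 0.5 * 8760 / 1000 = 1687.6140 GWh


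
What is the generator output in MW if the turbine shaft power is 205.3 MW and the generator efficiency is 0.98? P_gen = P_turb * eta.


P_gen = 205.3 * 0.98 = 201.1940 MW


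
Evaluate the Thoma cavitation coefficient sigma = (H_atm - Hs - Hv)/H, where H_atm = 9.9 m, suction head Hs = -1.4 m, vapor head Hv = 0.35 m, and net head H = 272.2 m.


sigma = (9.9 - (-1.4) - 0.35) / 272.2 = 0.0402


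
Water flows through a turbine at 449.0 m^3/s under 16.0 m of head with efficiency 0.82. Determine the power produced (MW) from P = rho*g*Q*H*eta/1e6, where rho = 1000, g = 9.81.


P = 1000 * 9.81 * 449.0 * 16.0 * 0.82 / 1e6 = 57.7895 MW


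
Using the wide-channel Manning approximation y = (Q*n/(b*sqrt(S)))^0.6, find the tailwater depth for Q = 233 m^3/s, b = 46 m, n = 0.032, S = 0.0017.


y = (233 * 0.032 / (46 * 0.0017^0.5))^0.6 = 2.2736 m


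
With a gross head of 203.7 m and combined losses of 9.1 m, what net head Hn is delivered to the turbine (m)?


Hn = 203.7 - 9.1 = 194.6000 m


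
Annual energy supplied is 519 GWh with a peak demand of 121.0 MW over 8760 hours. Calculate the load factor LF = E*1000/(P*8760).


LF = 519 * 1000 / (121.0 * 8760) = 0.4896


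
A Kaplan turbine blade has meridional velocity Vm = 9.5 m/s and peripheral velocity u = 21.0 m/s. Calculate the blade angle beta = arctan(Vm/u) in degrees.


beta = arctan(9.5 / 21.0) = 24.3411 degrees


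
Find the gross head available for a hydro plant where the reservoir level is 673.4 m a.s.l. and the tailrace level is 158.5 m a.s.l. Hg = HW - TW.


Hg = 673.4 - 158.5 = 514.9000 m


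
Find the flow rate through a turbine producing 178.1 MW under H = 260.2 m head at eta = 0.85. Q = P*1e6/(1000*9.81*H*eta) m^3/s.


Q = 178.1 * 1e6 / (1000 * 9.81 * 260.2 * 0.85) = 82.0859 m^3/s


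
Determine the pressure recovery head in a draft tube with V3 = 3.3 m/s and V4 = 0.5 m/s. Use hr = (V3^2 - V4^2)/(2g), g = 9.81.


hr = (3.3^2 - 0.5^2) / (2*9.81) = 0.5423 m


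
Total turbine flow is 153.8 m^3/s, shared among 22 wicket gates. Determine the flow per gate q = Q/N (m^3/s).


q = 153.8 / 22 = 6.9909 m^3/s


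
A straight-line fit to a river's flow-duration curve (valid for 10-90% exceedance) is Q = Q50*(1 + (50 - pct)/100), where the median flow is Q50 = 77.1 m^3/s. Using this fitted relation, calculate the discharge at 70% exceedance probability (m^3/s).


Q = 77.1 * (1 + (50 - 70)/100) = 61.6800 m^3/s


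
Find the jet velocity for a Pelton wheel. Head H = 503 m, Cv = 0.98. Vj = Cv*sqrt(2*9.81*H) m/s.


Vj = 0.98 * sqrt(2*9.81*503) = 97.3553 m/s


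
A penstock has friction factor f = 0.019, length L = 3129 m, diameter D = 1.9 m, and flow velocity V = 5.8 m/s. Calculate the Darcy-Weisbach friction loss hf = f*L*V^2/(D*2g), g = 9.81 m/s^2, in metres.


hf = 0.019 * 3129 * 5.8^2 / (1.9 * 2 * 9.81) = 53.6491 m


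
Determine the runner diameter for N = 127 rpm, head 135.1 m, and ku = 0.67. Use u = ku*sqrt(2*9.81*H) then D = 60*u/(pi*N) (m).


u = 0.67 * sqrt(2*9.81*135.1) = 34.4947 m/s
D = 60 * 34.4947 / (pi * 127) = 5.1874 m


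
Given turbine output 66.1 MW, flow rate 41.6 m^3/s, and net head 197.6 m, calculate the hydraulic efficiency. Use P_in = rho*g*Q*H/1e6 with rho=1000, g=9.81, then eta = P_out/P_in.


P_in = 1000 * 9.81 * 41.6 * 197.6 / 1e6 = 80.6398 MW
eta = 66.1 / 80.6398 = 0.8197


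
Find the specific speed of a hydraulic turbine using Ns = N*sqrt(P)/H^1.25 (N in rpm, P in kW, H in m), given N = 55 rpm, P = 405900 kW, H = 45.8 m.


Ns = 55 * 405900^0.5 / 45.8^1.25 = 294.0968


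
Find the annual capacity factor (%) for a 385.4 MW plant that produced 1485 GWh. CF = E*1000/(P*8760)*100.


CF = 1485 * 1000 / (385.4 * 8760) * 100 = 43.9856 %


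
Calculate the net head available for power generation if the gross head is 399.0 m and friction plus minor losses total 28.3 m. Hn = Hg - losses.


Hn = 399.0 - 28.3 = 370.7000 m


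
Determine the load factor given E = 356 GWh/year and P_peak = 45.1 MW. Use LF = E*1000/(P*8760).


LF = 356 * 1000 / (45.1 * 8760) = 0.9011


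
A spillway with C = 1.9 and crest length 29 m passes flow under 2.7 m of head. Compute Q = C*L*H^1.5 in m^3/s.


Q = 1.9 * 29 * 2.7^1.5 = 244.4541 m^3/s


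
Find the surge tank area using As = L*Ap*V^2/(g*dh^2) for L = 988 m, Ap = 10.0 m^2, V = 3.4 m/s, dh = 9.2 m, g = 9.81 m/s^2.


As = 988 * 10.0 * 3.4^2 / (9.81 * 9.2^2) = 137.5530 m^2


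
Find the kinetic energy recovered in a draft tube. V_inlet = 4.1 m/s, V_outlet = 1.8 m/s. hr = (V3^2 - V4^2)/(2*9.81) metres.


hr = (4.1^2 - 1.8^2) / (2*9.81) = 0.6916 m


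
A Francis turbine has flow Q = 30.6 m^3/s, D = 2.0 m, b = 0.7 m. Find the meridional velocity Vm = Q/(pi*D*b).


Vm = 30.6 / (pi * 2.0 * 0.7) = 6.9573 m/s


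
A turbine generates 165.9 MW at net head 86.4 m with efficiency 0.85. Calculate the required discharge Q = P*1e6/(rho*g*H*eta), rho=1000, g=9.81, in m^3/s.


Q = 165.9 * 1e6 / (1000 * 9.81 * 86.4 * 0.85) = 230.2739 m^3/s


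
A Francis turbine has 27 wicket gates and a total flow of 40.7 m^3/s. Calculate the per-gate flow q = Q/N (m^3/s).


q = 40.7 / 27 = 1.5074 m^3/s


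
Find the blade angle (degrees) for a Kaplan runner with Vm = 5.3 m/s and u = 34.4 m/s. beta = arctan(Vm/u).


beta = arctan(5.3 / 34.4) = 8.7587 degrees


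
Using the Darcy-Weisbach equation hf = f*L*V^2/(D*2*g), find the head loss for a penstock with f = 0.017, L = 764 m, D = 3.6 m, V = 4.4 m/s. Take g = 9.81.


hf = 0.017 * 764 * 4.4^2 / (3.6 * 2 * 9.81) = 3.5600 m


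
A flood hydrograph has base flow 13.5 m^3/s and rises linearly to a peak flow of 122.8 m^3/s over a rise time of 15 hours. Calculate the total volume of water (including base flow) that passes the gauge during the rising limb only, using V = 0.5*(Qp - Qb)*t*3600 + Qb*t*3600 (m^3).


V = 0.5*(122.8 - 13.5)*15*3600 + 13.5*15*3600 = 3.6801e+06 m^3


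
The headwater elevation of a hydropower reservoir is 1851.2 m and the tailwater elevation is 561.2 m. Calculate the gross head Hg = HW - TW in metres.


Hg = 1851.2 - 561.2 = 1290.0000 m


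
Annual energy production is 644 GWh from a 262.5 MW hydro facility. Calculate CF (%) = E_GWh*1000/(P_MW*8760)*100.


CF = 644 * 1000 / (262.5 * 8760) * 100 = 28.0061 %


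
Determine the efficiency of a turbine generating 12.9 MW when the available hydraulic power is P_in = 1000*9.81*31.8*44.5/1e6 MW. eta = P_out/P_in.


P_in = 1000 * 9.81 * 31.8 * 44.5 / 1e6 = 13.8821 MW
eta = 12.9 / 13.8821 = 0.9293


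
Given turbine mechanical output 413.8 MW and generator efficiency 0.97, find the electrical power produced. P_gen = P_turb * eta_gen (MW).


P_gen = 413.8 * 0.97 = 401.3860 MW


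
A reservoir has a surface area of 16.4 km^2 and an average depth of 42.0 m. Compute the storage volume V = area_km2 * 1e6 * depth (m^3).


V = 16.4 * 1e6 * 42.0 = 6.8880e+08 m^3


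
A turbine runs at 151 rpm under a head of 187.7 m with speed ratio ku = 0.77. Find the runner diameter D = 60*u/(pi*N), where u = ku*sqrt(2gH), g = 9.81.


u = 0.77 * sqrt(2*9.81*187.7) = 46.7275 m/s
D = 60 * 46.7275 / (pi * 151) = 5.9101 m


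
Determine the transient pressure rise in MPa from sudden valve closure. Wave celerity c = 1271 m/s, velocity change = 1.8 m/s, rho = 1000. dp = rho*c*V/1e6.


dp = 1000 * 1271 * 1.8 / 1e6 = 2.2878 MPa


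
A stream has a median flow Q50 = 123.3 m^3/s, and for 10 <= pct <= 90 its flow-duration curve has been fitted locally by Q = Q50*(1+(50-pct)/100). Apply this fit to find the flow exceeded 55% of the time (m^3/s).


Q = 123.3 * (1 + (50 - 55)/100) = 117.1350 m^3/s


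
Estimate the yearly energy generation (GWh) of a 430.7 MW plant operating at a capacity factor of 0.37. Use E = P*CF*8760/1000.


E = 430.7 * 0.37 * 8760 / 1000 = 1395.9848 GWh


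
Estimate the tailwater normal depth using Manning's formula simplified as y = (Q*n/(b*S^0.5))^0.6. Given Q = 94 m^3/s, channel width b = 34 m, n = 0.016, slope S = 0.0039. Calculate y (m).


y = (94 * 0.016 / (34 * 0.0039^0.5))^0.6 = 0.8131 m


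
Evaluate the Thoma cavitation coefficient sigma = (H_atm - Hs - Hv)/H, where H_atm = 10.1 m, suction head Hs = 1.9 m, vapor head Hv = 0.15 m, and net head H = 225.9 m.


sigma = (10.1 - 1.9 - 0.15) / 225.9 = 0.0356


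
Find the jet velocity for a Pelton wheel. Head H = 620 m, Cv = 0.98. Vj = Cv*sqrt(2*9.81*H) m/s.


Vj = 0.98 * sqrt(2*9.81*620) = 108.0865 m/s


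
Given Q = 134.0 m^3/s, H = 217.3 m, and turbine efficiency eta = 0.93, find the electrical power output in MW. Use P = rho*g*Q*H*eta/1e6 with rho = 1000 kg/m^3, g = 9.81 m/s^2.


P = 1000 * 9.81 * 134.0 * 217.3 * 0.93 / 1e6 = 265.6541 MW


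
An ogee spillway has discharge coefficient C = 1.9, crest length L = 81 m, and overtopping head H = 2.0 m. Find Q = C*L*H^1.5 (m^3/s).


Q = 1.9 * 81 * 2.0^1.5 = 435.2949 m^3/s


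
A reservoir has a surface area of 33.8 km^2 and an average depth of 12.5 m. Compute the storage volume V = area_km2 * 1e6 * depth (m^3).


V = 33.8 * 1e6 * 12.5 = 4.2250e+08 m^3


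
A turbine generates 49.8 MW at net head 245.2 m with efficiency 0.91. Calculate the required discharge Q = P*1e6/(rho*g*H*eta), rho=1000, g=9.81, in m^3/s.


Q = 49.8 * 1e6 / (1000 * 9.81 * 245.2 * 0.91) = 22.7509 m^3/s


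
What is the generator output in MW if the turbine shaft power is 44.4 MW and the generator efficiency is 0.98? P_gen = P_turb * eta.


P_gen = 44.4 * 0.98 = 43.5120 MW


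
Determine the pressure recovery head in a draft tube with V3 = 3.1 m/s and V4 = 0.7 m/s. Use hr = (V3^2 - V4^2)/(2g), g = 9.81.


hr = (3.1^2 - 0.7^2) / (2*9.81) = 0.4648 m


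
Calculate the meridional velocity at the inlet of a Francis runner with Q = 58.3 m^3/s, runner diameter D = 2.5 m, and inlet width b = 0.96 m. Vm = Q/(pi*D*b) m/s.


Vm = 58.3 / (pi * 2.5 * 0.96) = 7.7323 m/s


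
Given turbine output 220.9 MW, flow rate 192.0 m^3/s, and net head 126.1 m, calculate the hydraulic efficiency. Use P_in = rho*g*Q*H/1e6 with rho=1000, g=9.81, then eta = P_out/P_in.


P_in = 1000 * 9.81 * 192.0 * 126.1 / 1e6 = 237.5119 MW
eta = 220.9 / 237.5119 = 0.9301


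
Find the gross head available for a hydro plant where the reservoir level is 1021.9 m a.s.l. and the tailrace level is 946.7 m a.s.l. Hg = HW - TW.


Hg = 1021.9 - 946.7 = 75.2000 m


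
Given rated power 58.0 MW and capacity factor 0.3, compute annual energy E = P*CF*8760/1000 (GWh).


E = 58.0 * 0.3 * 8760 / 1000 = 152.4240 GWh


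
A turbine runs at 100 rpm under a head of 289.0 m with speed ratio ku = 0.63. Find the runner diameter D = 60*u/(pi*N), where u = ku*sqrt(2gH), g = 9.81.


u = 0.63 * sqrt(2*9.81*289.0) = 47.4394 m/s
D = 60 * 47.4394 / (pi * 100) = 9.0603 m


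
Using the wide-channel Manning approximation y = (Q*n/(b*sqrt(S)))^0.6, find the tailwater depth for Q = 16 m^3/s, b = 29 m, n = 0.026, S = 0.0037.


y = (16 * 0.026 / (29 * 0.0037^0.5))^0.6 = 0.4203 m


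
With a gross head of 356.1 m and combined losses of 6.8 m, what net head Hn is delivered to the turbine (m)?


Hn = 356.1 - 6.8 = 349.3000 m


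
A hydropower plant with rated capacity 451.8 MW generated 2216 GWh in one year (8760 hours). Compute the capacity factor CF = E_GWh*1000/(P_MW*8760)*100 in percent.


CF = 2216 * 1000 / (451.8 * 8760) * 100 = 55.9912 %


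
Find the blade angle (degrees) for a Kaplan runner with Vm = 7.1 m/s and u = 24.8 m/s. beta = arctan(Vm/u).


beta = arctan(7.1 / 24.8) = 15.9759 degrees


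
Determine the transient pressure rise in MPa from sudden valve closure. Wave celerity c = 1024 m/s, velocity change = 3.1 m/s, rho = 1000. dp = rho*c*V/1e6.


dp = 1000 * 1024 * 3.1 / 1e6 = 3.1744 MPa


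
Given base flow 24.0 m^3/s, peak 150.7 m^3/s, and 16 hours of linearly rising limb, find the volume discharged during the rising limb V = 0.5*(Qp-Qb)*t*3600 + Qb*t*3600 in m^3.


V = 0.5*(150.7 - 24.0)*16*3600 + 24.0*16*3600 = 5.0314e+06 m^3


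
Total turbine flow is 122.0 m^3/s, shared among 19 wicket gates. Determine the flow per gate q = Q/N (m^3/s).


q = 122.0 / 19 = 6.4211 m^3/s


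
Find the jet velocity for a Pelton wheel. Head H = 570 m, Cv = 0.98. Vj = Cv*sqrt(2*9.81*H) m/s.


Vj = 0.98 * sqrt(2*9.81*570) = 103.6366 m/s


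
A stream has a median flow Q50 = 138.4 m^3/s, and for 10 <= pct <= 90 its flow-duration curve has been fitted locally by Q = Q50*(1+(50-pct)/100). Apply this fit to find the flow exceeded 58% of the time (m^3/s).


Q = 138.4 * (1 + (50 - 58)/100) = 127.3280 m^3/s


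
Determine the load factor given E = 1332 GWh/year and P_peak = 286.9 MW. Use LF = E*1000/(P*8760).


LF = 1332 * 1000 / (286.9 * 8760) = 0.5300


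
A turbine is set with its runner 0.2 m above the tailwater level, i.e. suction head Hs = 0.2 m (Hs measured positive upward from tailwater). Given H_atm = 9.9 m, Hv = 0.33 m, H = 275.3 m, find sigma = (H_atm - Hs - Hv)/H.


sigma = (9.9 - 0.2 - 0.33) / 275.3 = 0.0340


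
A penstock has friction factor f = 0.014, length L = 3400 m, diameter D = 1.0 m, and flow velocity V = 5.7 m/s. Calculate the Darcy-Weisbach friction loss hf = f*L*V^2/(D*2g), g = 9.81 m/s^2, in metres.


hf = 0.014 * 3400 * 5.7^2 / (1.0 * 2 * 9.81) = 78.8239 m


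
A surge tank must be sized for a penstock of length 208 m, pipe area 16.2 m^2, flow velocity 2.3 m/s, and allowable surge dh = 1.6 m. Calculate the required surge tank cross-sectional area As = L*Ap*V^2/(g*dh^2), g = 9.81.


As = 208 * 16.2 * 2.3^2 / (9.81 * 1.6^2) = 709.7821 m^2


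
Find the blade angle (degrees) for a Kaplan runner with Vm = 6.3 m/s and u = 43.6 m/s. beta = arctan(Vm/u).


beta = arctan(6.3 / 43.6) = 8.2221 degrees


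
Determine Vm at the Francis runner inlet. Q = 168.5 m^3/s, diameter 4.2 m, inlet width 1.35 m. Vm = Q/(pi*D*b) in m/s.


Vm = 168.5 / (pi * 4.2 * 1.35) = 9.4595 m/s


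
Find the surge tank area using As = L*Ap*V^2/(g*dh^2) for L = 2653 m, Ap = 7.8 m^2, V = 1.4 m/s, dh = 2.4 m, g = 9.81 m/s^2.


As = 2653 * 7.8 * 1.4^2 / (9.81 * 2.4^2) = 717.7884 m^2


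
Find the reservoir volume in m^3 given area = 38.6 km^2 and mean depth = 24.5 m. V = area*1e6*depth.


V = 38.6 * 1e6 * 24.5 = 9.4570e+08 m^3


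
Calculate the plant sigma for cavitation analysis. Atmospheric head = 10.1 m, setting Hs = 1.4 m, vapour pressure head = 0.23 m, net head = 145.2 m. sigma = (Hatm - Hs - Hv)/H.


sigma = (10.1 - 1.4 - 0.23) / 145.2 = 0.0583


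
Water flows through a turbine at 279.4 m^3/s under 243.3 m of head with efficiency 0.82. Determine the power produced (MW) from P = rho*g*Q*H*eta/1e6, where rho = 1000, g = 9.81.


P = 1000 * 9.81 * 279.4 * 243.3 * 0.82 / 1e6 = 546.8288 MW


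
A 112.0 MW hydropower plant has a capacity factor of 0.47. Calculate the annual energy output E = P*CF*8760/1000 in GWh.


E = 112.0 * 0.47 * 8760 / 1000 = 461.1264 GWh


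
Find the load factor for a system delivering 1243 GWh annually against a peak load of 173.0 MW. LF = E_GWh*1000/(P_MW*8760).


LF = 1243 * 1000 / (173.0 * 8760) = 0.8202


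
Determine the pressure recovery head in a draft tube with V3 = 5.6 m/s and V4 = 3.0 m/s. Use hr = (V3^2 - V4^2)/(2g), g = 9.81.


hr = (5.6^2 - 3.0^2) / (2*9.81) = 1.1397 m


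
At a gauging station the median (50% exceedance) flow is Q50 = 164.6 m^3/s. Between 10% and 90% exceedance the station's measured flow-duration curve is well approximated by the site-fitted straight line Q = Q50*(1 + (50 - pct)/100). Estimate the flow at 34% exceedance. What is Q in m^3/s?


Q = 164.6 * (1 + (50 - 34)/100) = 190.9360 m^3/s


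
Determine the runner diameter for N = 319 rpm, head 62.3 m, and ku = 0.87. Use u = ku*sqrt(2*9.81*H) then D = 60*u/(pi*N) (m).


u = 0.87 * sqrt(2*9.81*62.3) = 30.4167 m/s
D = 60 * 30.4167 / (pi * 319) = 1.8211 m


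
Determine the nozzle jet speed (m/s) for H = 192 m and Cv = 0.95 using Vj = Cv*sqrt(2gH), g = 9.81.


Vj = 0.95 * sqrt(2*9.81*192) = 58.3074 m/s


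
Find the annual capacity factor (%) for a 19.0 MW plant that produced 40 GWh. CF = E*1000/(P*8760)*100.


CF = 40 * 1000 / (19.0 * 8760) * 100 = 24.0327 %


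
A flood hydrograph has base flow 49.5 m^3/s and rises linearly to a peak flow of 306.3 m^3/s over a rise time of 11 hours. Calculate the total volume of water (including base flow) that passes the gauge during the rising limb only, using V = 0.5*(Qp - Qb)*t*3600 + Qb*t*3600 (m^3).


V = 0.5*(306.3 - 49.5)*11*3600 + 49.5*11*3600 = 7.0448e+06 m^3


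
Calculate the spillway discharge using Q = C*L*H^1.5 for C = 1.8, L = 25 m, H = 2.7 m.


Q = 1.8 * 25 * 2.7^1.5 = 199.6449 m^3/s


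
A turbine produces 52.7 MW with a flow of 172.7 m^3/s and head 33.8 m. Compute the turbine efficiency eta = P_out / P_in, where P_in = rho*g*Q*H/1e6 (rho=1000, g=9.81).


P_in = 1000 * 9.81 * 172.7 * 33.8 / 1e6 = 57.2635 MW
eta = 52.7 / 57.2635 = 0.9203


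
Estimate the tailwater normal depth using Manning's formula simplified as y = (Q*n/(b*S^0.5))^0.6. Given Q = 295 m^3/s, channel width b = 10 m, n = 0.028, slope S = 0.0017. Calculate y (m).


y = (295 * 0.028 / (10 * 0.0017^0.5))^0.6 = 6.0402 m


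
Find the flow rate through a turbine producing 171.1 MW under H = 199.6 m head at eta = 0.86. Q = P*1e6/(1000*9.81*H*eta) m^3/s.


Q = 171.1 * 1e6 / (1000 * 9.81 * 199.6 * 0.86) = 101.6066 m^3/s


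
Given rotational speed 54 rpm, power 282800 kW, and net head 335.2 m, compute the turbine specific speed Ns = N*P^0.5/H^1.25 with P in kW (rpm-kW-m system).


Ns = 54 * 282800^0.5 / 335.2^1.25 = 20.0218


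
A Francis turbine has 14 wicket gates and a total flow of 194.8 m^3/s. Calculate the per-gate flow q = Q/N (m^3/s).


q = 194.8 / 14 = 13.9143 m^3/s


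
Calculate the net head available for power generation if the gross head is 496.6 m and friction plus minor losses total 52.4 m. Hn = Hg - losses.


Hn = 496.6 - 52.4 = 444.2000 m


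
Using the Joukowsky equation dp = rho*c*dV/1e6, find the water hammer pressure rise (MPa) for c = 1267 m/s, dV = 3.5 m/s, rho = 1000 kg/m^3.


dp = 1000 * 1267 * 3.5 / 1e6 = 4.4345 MPa


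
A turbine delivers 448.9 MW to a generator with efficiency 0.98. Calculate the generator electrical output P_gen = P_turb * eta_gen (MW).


P_gen = 448.9 * 0.98 = 439.9220 MW


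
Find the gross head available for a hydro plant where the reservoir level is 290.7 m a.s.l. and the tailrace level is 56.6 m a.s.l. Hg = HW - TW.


Hg = 290.7 - 56.6 = 234.1000 m


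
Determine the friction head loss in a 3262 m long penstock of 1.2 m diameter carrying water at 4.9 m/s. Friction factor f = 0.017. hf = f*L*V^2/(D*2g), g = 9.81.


hf = 0.017 * 3262 * 4.9^2 / (1.2 * 2 * 9.81) = 56.5516 m


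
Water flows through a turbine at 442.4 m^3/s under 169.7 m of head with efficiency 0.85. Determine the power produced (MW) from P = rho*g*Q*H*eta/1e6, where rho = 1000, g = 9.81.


P = 1000 * 9.81 * 442.4 * 169.7 * 0.85 / 1e6 = 626.0152 MW


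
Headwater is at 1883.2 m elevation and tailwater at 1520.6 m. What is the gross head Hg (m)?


Hg = 1883.2 - 1520.6 = 362.6000 m


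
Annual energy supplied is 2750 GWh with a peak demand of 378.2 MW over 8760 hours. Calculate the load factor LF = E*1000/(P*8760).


LF = 2750 * 1000 / (378.2 * 8760) = 0.8301


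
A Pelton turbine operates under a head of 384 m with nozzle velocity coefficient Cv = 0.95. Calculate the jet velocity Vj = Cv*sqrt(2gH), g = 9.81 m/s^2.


Vj = 0.95 * sqrt(2*9.81*384) = 82.4591 m/s


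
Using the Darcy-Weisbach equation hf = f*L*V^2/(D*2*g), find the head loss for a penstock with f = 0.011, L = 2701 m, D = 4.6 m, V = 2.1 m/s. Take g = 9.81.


hf = 0.011 * 2701 * 2.1^2 / (4.6 * 2 * 9.81) = 1.4518 m


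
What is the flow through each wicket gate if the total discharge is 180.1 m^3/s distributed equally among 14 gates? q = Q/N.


q = 180.1 / 14 = 12.8643 m^3/s


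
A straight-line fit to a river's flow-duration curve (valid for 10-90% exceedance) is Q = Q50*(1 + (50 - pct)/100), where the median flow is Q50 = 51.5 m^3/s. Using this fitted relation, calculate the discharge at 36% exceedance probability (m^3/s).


Q = 51.5 * (1 + (50 - 36)/100) = 58.7100 m^3/s


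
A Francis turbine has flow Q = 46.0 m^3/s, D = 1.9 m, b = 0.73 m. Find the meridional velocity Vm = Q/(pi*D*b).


Vm = 46.0 / (pi * 1.9 * 0.73) = 10.5568 m/s


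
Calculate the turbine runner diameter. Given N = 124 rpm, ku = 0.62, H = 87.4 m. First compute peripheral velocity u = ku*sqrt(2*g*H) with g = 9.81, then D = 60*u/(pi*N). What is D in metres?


u = 0.62 * sqrt(2*9.81*87.4) = 25.6742 m/s
D = 60 * 25.6742 / (pi * 124) = 3.9544 m


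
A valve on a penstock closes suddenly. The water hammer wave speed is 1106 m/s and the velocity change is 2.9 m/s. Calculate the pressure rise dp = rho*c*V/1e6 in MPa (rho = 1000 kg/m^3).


dp = 1000 * 1106 * 2.9 / 1e6 = 3.2074 MPa


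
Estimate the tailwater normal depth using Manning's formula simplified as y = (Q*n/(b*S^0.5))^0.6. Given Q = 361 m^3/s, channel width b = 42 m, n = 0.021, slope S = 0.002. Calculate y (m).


y = (361 * 0.021 / (42 * 0.002^0.5))^0.6 = 2.3098 m


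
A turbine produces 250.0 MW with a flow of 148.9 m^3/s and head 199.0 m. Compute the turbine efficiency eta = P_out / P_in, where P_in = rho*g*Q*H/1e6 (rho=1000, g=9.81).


P_in = 1000 * 9.81 * 148.9 * 199.0 / 1e6 = 290.6811 MW
eta = 250.0 / 290.6811 = 0.8600


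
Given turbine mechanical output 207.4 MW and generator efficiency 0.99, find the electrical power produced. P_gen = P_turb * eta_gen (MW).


P_gen = 207.4 * 0.99 = 205.3260 MW


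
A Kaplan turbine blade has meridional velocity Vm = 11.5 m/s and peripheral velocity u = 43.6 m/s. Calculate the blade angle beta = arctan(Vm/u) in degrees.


beta = arctan(11.5 / 43.6) = 14.7759 degrees


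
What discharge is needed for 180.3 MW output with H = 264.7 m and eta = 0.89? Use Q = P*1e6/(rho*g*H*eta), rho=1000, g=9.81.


Q = 180.3 * 1e6 / (1000 * 9.81 * 264.7 * 0.89) = 78.0158 m^3/s


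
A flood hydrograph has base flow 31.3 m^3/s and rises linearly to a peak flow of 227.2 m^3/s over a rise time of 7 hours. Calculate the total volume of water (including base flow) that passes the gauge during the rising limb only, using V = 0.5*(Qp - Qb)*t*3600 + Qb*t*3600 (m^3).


V = 0.5*(227.2 - 31.3)*7*3600 + 31.3*7*3600 = 3.2571e+06 m^3


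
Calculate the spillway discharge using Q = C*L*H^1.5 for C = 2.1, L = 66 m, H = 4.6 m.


Q = 2.1 * 66 * 4.6^1.5 = 1367.4139 m^3/s


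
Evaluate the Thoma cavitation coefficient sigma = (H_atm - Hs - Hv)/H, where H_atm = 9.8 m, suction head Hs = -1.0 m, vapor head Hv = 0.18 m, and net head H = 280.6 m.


sigma = (9.8 - (-1.0) - 0.18) / 280.6 = 0.0378


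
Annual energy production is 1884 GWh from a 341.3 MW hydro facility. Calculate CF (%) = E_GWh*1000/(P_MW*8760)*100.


CF = 1884 * 1000 / (341.3 * 8760) * 100 = 63.0145 %


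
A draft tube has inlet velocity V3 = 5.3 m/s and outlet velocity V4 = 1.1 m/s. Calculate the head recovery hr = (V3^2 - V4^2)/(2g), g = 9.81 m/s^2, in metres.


hr = (5.3^2 - 1.1^2) / (2*9.81) = 1.3700 m


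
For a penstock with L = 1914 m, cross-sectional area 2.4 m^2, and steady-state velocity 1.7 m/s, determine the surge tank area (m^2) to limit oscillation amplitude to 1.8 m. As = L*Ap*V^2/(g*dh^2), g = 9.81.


As = 1914 * 2.4 * 1.7^2 / (9.81 * 1.8^2) = 417.6736 m^2


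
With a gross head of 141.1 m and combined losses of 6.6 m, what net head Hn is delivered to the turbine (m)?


Hn = 141.1 - 6.6 = 134.5000 m


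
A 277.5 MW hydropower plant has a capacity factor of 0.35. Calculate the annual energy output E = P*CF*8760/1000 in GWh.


E = 277.5 * 0.35 * 8760 / 1000 = 850.8150 GWh


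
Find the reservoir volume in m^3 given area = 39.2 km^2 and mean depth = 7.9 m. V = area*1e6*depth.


V = 39.2 * 1e6 * 7.9 = 3.0968e+08 m^3


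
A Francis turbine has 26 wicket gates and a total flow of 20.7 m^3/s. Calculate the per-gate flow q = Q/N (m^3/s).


q = 20.7 / 26 = 0.7962 m^3/s


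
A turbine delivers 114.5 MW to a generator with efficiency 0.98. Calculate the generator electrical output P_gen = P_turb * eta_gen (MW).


P_gen = 114.5 * 0.98 = 112.2100 MW


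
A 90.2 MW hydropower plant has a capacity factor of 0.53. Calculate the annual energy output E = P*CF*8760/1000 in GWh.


E = 90.2 * 0.53 * 8760 / 1000 = 418.7806 GWh


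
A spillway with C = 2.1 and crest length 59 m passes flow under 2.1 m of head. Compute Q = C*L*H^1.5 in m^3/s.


Q = 2.1 * 59 * 2.1^1.5 = 377.0511 m^3/s


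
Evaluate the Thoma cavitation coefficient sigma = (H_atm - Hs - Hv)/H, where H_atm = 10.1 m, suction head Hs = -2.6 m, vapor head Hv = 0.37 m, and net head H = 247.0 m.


sigma = (10.1 - (-2.6) - 0.37) / 247.0 = 0.0499


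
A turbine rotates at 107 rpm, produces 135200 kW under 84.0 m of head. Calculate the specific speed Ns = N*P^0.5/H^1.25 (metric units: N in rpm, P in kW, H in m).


Ns = 107 * 135200^0.5 / 84.0^1.25 = 154.7116


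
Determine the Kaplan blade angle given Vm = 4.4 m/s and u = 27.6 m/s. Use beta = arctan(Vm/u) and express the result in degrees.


beta = arctan(4.4 / 27.6) = 9.0579 degrees


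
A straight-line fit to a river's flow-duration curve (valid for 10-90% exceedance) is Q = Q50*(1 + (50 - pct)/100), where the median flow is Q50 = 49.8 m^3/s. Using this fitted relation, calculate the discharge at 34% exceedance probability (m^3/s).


Q = 49.8 * (1 + (50 - 34)/100) = 57.7680 m^3/s


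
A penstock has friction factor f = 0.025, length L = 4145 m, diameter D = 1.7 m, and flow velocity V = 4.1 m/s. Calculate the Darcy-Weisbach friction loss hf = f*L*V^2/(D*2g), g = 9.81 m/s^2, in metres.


hf = 0.025 * 4145 * 4.1^2 / (1.7 * 2 * 9.81) = 52.2257 m


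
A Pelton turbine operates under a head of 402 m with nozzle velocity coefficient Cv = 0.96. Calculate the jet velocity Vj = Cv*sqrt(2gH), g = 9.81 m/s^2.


Vj = 0.96 * sqrt(2*9.81*402) = 85.2577 m/s


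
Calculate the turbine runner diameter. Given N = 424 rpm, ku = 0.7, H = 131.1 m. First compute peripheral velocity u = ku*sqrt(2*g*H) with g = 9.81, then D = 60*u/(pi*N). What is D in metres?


u = 0.7 * sqrt(2*9.81*131.1) = 35.5017 m/s
D = 60 * 35.5017 / (pi * 424) = 1.5991 m


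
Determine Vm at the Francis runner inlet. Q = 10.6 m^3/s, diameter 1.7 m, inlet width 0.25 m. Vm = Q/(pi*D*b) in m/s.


Vm = 10.6 / (pi * 1.7 * 0.25) = 7.9390 m/s


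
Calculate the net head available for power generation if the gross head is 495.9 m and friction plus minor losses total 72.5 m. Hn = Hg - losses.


Hn = 495.9 - 72.5 = 423.4000 m


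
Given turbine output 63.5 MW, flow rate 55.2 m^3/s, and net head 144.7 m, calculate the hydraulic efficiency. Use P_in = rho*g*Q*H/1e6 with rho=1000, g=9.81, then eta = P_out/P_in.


P_in = 1000 * 9.81 * 55.2 * 144.7 / 1e6 = 78.3568 MW
eta = 63.5 / 78.3568 = 0.8104


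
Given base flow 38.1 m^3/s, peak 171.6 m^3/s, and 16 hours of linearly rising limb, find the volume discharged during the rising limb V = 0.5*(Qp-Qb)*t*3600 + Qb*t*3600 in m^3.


V = 0.5*(171.6 - 38.1)*16*3600 + 38.1*16*3600 = 6.0394e+06 m^3


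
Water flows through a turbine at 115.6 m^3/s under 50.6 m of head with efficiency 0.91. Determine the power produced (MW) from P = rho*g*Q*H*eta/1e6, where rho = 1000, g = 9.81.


P = 1000 * 9.81 * 115.6 * 50.6 * 0.91 / 1e6 = 52.2178 MW


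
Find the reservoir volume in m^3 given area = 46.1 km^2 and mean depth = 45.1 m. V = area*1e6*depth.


V = 46.1 * 1e6 * 45.1 = 2.0791e+09 m^3


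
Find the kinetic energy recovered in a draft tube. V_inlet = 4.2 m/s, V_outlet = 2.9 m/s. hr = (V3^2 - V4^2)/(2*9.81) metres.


hr = (4.2^2 - 2.9^2) / (2*9.81) = 0.4704 m


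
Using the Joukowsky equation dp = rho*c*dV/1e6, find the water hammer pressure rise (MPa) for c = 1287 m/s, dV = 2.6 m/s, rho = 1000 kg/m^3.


dp = 1000 * 1287 * 2.6 / 1e6 = 3.3462 MPa


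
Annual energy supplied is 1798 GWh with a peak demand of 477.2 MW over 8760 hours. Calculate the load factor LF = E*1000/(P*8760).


LF = 1798 * 1000 / (477.2 * 8760) = 0.4301


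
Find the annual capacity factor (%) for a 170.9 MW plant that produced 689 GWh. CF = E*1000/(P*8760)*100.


CF = 689 * 1000 / (170.9 * 8760) * 100 = 46.0228 %


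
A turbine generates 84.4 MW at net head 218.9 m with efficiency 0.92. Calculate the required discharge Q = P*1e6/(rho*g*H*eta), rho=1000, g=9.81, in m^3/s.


Q = 84.4 * 1e6 / (1000 * 9.81 * 218.9 * 0.92) = 42.7208 m^3/s


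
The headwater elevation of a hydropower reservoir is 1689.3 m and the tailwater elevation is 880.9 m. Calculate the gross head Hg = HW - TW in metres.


Hg = 1689.3 - 880.9 = 808.4000 m


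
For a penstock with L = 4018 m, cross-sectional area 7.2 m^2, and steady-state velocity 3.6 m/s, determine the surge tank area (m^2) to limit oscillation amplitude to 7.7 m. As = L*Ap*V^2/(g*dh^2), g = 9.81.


As = 4018 * 7.2 * 3.6^2 / (9.81 * 7.7^2) = 644.6099 m^2


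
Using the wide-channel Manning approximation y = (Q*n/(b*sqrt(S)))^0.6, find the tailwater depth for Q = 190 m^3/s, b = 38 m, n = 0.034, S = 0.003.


y = (190 * 0.034 / (38 * 0.003^0.5))^0.6 = 1.9730 m


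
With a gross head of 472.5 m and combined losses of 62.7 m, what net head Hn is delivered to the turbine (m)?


Hn = 472.5 - 62.7 = 409.8000 m


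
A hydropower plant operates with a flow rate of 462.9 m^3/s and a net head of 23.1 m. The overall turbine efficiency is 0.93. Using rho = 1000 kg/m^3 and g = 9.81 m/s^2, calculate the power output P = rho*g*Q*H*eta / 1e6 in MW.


P = 1000 * 9.81 * 462.9 * 23.1 * 0.93 / 1e6 = 97.5554 MW


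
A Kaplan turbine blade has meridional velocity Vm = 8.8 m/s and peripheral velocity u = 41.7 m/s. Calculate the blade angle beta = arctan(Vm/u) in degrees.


beta = arctan(8.8 / 41.7) = 11.9164 degrees


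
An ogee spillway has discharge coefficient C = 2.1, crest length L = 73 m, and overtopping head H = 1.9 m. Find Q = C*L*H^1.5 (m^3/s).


Q = 2.1 * 73 * 1.9^1.5 = 401.4880 m^3/s


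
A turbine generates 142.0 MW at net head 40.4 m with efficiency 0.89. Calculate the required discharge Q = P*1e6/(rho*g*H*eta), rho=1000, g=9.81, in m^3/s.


Q = 142.0 * 1e6 / (1000 * 9.81 * 40.4 * 0.89) = 402.5761 m^3/s


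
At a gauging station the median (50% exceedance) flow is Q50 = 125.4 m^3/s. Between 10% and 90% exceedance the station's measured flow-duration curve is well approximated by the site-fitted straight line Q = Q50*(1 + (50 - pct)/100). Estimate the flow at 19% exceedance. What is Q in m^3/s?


Q = 125.4 * (1 + (50 - 19)/100) = 164.2740 m^3/s


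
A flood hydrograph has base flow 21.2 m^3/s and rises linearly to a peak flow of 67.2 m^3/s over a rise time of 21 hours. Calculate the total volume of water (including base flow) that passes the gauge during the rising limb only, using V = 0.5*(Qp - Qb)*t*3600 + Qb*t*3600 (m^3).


V = 0.5*(67.2 - 21.2)*21*3600 + 21.2*21*3600 = 3.3415e+06 m^3


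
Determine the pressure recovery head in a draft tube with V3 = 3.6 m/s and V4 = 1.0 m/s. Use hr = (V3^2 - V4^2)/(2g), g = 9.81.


hr = (3.6^2 - 1.0^2) / (2*9.81) = 0.6096 m


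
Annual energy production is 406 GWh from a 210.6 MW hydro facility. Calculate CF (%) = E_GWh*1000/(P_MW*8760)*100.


CF = 406 * 1000 / (210.6 * 8760) * 100 = 22.0071 %


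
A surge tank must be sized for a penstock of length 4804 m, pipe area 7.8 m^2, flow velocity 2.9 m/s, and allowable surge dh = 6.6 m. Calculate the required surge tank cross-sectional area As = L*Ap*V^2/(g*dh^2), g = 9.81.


As = 4804 * 7.8 * 2.9^2 / (9.81 * 6.6^2) = 737.4570 m^2
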